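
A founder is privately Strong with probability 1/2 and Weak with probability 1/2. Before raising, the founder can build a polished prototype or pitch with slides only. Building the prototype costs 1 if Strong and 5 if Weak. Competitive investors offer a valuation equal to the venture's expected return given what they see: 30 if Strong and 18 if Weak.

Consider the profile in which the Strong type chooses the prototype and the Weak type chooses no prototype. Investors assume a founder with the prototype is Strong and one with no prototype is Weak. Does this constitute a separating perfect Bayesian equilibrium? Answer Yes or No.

Under these beliefs, the prototype earns valuation 30 and no prototype earns valuation 18.
Strong: the prototype nets 30 − 1 = 29; no prototype nets 18. Strong prefers the prototype.
Weak: the prototype nets 30 − 5 = 25; no prototype nets 18. Weak would deviate to the prototype.
Weak has a profitable deviation, so the profile is not an equilibrium.

No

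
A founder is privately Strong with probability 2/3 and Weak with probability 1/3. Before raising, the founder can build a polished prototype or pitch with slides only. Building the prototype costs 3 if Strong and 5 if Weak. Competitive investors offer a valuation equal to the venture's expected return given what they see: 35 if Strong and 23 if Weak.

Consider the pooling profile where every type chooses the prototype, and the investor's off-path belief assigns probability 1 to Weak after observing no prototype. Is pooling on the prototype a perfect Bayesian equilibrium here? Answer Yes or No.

Yes

On path, the investor holds the prior and pays 2/3·35 + 1/3·23 = 31. Off path (no prototype), believing Weak, it pays 23.
Strong: the prototype nets 31 − 3 = 28; no prototype nets 23. Strong stays.
Weak: the prototype nets 31 − 5 = 26; no prototype nets 23. Weak stays.
No type deviates, so pooling is sustained.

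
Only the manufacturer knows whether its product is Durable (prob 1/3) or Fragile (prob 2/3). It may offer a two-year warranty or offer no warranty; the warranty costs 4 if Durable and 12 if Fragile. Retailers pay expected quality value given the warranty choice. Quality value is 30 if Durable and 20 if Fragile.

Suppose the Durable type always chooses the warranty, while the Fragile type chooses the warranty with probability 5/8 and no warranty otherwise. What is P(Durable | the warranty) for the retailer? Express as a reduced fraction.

4/9

P(the warranty) = (1/3)·1 + (2/3)·(5/8) = 3/4.
By Bayes' rule, P(Durable | the warranty) = (1/3) / (3/4) = 4/9.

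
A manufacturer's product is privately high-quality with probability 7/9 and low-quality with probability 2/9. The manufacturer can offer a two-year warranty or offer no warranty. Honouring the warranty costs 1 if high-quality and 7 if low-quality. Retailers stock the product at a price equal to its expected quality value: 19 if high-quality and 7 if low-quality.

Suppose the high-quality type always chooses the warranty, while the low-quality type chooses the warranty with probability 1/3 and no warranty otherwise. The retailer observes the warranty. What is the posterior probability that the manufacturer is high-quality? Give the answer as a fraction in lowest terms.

P(the warranty) = (7/9)·1 + (2/9)·(1/3) = 23/27.
By Bayes' rule, P(high-quality | the warranty) = (7/9) / (23/27) = 21/23.

21/23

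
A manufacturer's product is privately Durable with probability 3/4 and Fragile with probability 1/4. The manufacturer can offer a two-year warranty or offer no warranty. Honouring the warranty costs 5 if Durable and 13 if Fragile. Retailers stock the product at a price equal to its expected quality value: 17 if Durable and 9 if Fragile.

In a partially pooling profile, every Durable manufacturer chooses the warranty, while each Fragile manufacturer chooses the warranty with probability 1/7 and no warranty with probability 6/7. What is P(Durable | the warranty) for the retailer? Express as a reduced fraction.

21/22

P(the warranty) = (3/4)·1 + (1/4)·(1/7) = 11/14.
By Bayes' rule, P(Durable | the warranty) = (3/4) / (11/14) = 21/22.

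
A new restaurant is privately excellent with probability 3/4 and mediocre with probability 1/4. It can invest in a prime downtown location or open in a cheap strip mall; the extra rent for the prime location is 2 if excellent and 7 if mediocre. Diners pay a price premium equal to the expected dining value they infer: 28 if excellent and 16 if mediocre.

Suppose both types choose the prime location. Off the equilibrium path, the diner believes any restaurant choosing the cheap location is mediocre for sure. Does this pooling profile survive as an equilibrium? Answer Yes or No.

On path, the diner holds the prior and pays 3/4·28 + 1/4·16 = 25. Off path (the cheap location), believing mediocre, it pays 16.
excellent: the prime location nets 25 − 2 = 23; the cheap location nets 16. excellent stays.
mediocre: the prime location nets 25 − 7 = 18; the cheap location nets 16. mediocre stays.
No type deviates, so pooling is sustained.

Yes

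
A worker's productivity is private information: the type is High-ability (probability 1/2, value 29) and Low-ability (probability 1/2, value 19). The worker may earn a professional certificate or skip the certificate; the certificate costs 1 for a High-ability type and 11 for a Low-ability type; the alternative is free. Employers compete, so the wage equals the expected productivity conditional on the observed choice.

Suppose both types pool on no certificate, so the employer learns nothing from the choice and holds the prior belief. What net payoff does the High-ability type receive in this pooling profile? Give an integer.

Pooled wage = 1/2·29 + 1/2·19 = 24.
High-ability pays no cost for no certificate, so net payoff = 24.

24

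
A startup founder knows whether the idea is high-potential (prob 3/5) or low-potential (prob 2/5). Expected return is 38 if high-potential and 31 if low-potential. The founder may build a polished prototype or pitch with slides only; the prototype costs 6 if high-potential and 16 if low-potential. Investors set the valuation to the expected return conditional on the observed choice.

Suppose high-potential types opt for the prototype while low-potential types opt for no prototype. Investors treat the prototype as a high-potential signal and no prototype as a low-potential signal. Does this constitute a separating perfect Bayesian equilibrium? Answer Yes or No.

Under these beliefs, the prototype earns valuation 38 and no prototype earns valuation 31.
high-potential: the prototype nets 38 − 6 = 32; no prototype nets 31. high-potential prefers the prototype.
low-potential: the prototype nets 38 − 16 = 22; no prototype nets 31. low-potential prefers no prototype.
Neither type deviates, so the separating profile is an equilibrium.

Yes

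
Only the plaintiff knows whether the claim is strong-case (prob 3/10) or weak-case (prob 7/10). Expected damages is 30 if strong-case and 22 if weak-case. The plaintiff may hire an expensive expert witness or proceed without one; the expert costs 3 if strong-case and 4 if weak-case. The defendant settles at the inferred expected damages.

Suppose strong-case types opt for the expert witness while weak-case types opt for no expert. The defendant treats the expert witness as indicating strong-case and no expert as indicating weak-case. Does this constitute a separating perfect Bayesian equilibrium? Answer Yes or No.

No

Under these beliefs, the expert witness earns settlement 30 and no expert earns settlement 22.
strong-case: the expert witness nets 30 − 3 = 27; no expert nets 22. strong-case prefers the expert witness.
weak-case: the expert witness nets 30 − 4 = 26; no expert nets 22. weak-case would deviate to the expert witness.
weak-case has a profitable deviation, so the profile is not an equilibrium.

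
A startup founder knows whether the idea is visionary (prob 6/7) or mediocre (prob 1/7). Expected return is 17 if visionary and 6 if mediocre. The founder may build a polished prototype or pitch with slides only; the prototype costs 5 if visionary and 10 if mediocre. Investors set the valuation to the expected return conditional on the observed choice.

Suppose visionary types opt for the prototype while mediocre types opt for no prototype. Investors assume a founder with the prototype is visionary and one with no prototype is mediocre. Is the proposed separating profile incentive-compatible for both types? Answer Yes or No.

Under these beliefs, the prototype earns valuation 17 and no prototype earns valuation 6.
visionary: the prototype nets 17 − 5 = 12; no prototype nets 6. visionary prefers the prototype.
mediocre: the prototype nets 17 − 10 = 7; no prototype nets 6. mediocre would deviate to the prototype.
mediocre has a profitable deviation, so the profile is not an equilibrium.

No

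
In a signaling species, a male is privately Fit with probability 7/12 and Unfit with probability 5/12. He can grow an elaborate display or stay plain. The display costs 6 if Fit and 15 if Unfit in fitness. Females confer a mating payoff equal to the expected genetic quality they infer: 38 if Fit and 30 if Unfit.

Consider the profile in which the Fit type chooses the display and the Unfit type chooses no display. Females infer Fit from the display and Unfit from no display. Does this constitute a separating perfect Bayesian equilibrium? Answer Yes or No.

Under these beliefs, the display earns mating payoff 38 and no display earns mating payoff 30.
Fit: the display nets 38 − 6 = 32; no display nets 30. Fit prefers the display.
Unfit: the display nets 38 − 15 = 23; no display nets 30. Unfit prefers no display.
Neither type deviates, so the separating profile is an equilibrium.

Yes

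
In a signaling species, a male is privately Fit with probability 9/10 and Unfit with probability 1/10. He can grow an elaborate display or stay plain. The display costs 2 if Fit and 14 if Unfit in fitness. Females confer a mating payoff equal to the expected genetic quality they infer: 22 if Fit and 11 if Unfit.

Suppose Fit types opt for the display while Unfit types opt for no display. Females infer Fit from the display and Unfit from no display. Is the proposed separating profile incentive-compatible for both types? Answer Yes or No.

Under these beliefs, the display earns mating payoff 22 and no display earns mating payoff 11.
Fit: the display nets 22 − 2 = 20; no display nets 11. Fit prefers the display.
Unfit: the display nets 22 − 14 = 8; no display nets 11. Unfit prefers no display.
Neither type deviates, so the separating profile is an equilibrium.

Yes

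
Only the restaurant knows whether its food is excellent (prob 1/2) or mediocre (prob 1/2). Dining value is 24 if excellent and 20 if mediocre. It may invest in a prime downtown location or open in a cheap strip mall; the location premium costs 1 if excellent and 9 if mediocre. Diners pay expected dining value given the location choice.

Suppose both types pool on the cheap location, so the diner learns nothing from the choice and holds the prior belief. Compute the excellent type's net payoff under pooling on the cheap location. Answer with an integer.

Pooled price premium = 1/2·24 + 1/2·20 = 22.
excellent pays no cost for the cheap location, so net payoff = 22.

22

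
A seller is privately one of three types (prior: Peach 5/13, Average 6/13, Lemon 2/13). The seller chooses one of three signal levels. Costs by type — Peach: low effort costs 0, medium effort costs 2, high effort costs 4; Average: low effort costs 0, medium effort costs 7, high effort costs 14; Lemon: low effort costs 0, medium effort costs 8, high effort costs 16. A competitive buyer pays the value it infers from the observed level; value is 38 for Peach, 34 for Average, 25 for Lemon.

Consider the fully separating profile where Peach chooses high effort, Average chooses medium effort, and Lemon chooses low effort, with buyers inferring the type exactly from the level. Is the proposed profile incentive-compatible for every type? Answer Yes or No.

Separating prices: high effort → 38, medium effort → 34, low effort → 25.
Peach (assigned high effort): low effort: 25 − 0 = 25; medium effort: 34 − 2 = 32; high effort: 38 − 4 = 34. Peach stays.
Average (assigned medium effort): low effort: 25 − 0 = 25; medium effort: 34 − 7 = 27; high effort: 38 − 14 = 24. Average stays.
Lemon (assigned low effort): low effort: 25 − 0 = 25; medium effort: 34 − 8 = 26; high effort: 38 − 16 = 22. Lemon prefers medium effort.
At least one type deviates; the separating profile fails.

No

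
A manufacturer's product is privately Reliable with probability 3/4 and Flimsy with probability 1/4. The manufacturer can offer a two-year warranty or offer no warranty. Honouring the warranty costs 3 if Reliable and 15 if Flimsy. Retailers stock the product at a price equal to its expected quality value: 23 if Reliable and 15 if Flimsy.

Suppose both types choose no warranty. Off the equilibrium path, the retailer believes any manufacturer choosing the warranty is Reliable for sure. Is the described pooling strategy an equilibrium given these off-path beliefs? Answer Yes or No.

On path, the retailer holds the prior and pays 3/4·23 + 1/4·15 = 21. Off path (the warranty), believing Reliable, it pays 23.
Reliable: no warranty nets 21; the warranty nets 23 − 3 = 20. Reliable stays.
Flimsy: no warranty nets 21; the warranty nets 23 − 15 = 8. Flimsy stays.
No type deviates, so pooling is sustained.

Yes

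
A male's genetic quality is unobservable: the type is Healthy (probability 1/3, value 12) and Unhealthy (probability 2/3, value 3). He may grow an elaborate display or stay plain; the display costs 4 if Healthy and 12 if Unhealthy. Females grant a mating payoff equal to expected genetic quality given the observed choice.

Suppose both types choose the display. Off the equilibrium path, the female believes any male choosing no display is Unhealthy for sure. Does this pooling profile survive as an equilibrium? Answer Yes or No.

On path, the female holds the prior and pays 1/3·12 + 2/3·3 = 6. Off path (no display), believing Unhealthy, it pays 3.
Healthy: the display nets 6 − 4 = 2; no display nets 3. Healthy would deviate.
Unhealthy: the display nets 6 − 12 = -6; no display nets 3. Unhealthy would deviate.
A type deviates, so pooling fails.

No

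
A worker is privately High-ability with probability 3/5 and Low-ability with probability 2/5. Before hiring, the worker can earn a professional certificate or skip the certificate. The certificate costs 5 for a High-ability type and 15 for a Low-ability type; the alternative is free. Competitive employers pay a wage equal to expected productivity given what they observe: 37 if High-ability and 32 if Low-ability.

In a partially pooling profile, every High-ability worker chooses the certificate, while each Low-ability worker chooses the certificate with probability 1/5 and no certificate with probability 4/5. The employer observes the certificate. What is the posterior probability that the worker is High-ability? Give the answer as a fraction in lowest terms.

15/17

P(the certificate) = (3/5)·1 + (2/5)·(1/5) = 17/25.
By Bayes' rule, P(High-ability | the certificate) = (3/5) / (17/25) = 15/17.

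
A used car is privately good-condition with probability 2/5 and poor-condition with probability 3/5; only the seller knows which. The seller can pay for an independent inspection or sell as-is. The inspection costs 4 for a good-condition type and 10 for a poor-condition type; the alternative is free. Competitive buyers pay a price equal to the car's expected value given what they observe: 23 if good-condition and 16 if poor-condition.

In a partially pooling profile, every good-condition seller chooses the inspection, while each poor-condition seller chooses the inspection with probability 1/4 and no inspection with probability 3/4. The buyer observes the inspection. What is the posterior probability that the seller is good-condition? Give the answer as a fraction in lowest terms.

P(the inspection) = (2/5)·1 + (3/5)·(1/4) = 11/20.
By Bayes' rule, P(good-condition | the inspection) = (2/5) / (11/20) = 8/11.

8/11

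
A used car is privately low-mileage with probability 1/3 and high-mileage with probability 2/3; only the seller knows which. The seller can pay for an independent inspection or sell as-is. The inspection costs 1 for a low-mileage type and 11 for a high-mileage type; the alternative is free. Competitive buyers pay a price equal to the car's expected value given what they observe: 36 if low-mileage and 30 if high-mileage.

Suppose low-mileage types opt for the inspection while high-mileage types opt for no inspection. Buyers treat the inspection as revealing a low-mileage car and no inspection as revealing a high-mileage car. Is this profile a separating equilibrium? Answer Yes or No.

Under these beliefs, the inspection earns price 36 and no inspection earns price 30.
low-mileage: the inspection nets 36 − 1 = 35; no inspection nets 30. low-mileage prefers the inspection.
high-mileage: the inspection nets 36 − 11 = 25; no inspection nets 30. high-mileage prefers no inspection.
Neither type deviates, so the separating profile is an equilibrium.

Yes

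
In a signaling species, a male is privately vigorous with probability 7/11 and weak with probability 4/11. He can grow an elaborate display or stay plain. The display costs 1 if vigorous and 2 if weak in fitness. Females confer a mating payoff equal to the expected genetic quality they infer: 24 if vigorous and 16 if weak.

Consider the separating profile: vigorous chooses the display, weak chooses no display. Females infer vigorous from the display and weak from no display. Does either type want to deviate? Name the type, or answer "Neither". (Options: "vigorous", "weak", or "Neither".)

weak

The display pays 24; no display pays 16.
vigorous: assigned the display, nets 24 − 1 = 23; deviating to no display nets 16.
weak: assigned no display, nets 16; deviating to the display nets 24 − 2 = 22.
The weak type gains 6 by deviating.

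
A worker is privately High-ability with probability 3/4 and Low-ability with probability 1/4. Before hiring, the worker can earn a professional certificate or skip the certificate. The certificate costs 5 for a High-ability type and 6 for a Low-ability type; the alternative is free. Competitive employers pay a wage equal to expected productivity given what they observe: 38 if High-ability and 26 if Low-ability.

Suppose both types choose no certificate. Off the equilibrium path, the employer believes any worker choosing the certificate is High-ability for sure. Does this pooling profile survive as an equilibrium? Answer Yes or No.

On path, the employer holds the prior and pays 3/4·38 + 1/4·26 = 35. Off path (the certificate), believing High-ability, it pays 38.
High-ability: no certificate nets 35; the certificate nets 38 − 5 = 33. High-ability stays.
Low-ability: no certificate nets 35; the certificate nets 38 − 6 = 32. Low-ability stays.
No type deviates, so pooling is sustained.

Yes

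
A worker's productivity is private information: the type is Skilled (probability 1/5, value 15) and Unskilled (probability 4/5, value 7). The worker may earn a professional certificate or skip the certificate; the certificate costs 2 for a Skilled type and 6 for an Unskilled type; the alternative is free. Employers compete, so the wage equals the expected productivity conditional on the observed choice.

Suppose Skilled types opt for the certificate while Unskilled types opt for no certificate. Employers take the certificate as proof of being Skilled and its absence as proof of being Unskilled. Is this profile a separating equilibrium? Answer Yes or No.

Under these beliefs, the certificate earns wage 15 and no certificate earns wage 7.
Skilled: the certificate nets 15 − 2 = 13; no certificate nets 7. Skilled prefers the certificate.
Unskilled: the certificate nets 15 − 6 = 9; no certificate nets 7. Unskilled would deviate to the certificate.
Unskilled has a profitable deviation, so the profile is not an equilibrium.

No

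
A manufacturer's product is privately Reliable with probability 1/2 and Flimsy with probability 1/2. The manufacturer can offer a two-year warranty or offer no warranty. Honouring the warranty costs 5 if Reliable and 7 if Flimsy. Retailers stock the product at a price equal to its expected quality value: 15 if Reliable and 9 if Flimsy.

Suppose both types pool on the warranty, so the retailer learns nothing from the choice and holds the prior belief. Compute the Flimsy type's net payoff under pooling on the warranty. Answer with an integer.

5

Pooled price = 1/2·15 + 1/2·9 = 12.
Flimsy pays cost 7 for the warranty, so net payoff = 12 − 7 = 5.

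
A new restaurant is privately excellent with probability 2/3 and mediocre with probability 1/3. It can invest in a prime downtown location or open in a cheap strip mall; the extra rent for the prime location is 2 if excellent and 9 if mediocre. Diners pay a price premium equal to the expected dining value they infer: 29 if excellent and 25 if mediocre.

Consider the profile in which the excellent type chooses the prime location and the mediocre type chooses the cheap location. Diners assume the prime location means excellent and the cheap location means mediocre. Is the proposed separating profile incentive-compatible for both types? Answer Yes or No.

Yes

Under these beliefs, the prime location earns price premium 29 and the cheap location earns price premium 25.
excellent: the prime location nets 29 − 2 = 27; the cheap location nets 25. excellent prefers the prime location.
mediocre: the prime location nets 29 − 9 = 20; the cheap location nets 25. mediocre prefers the cheap location.
Neither type deviates, so the separating profile is an equilibrium.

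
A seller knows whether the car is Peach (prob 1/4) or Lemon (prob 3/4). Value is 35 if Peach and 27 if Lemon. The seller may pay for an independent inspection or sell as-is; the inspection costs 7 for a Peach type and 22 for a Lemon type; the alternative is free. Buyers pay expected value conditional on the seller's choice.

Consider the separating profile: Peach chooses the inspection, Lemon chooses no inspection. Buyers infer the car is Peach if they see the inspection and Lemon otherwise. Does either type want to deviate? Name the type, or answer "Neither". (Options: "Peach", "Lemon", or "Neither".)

Neither

The inspection pays 35; no inspection pays 27.
Peach: assigned the inspection, nets 35 − 7 = 28; deviating to no inspection nets 27.
Lemon: assigned no inspection, nets 27; deviating to the inspection nets 35 − 22 = 13.
Both types strictly prefer their assigned action; no profitable deviation.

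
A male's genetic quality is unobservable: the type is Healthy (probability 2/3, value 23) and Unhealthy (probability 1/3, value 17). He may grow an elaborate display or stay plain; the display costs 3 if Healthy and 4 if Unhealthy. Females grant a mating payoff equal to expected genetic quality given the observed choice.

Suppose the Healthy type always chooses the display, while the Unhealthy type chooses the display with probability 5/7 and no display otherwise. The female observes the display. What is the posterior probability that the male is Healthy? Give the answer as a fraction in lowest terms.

P(the display) = (2/3)·1 + (1/3)·(5/7) = 19/21.
By Bayes' rule, P(Healthy | the display) = (2/3) / (19/21) = 14/19.

14/19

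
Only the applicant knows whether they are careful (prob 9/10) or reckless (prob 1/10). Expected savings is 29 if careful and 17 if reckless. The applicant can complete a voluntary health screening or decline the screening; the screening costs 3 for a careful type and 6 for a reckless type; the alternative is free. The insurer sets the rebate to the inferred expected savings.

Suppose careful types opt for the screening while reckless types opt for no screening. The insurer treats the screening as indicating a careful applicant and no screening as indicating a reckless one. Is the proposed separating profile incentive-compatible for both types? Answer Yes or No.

Under these beliefs, the screening earns rebate 29 and no screening earns rebate 17.
careful: the screening nets 29 − 3 = 26; no screening nets 17. careful prefers the screening.
reckless: the screening nets 29 − 6 = 23; no screening nets 17. reckless would deviate to the screening.
reckless has a profitable deviation, so the profile is not an equilibrium.

No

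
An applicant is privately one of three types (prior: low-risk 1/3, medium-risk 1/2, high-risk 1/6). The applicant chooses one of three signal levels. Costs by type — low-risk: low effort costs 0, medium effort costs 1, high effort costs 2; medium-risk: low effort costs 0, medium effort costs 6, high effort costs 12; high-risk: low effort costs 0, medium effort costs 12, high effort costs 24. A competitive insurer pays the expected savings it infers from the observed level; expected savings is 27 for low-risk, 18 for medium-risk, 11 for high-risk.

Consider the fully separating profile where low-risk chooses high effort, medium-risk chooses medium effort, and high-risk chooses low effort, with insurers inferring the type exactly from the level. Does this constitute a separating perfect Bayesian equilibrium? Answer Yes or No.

Separating rebates: high effort → 27, medium effort → 18, low effort → 11.
low-risk (assigned high effort): low effort: 11 − 0 = 11; medium effort: 18 − 1 = 17; high effort: 27 − 2 = 25. low-risk stays.
medium-risk (assigned medium effort): low effort: 11 − 0 = 11; medium effort: 18 − 6 = 12; high effort: 27 − 12 = 15. medium-risk prefers high effort.
high-risk (assigned low effort): low effort: 11 − 0 = 11; medium effort: 18 − 12 = 6; high effort: 27 − 24 = 3. high-risk stays.
At least one type deviates; the separating profile fails.

No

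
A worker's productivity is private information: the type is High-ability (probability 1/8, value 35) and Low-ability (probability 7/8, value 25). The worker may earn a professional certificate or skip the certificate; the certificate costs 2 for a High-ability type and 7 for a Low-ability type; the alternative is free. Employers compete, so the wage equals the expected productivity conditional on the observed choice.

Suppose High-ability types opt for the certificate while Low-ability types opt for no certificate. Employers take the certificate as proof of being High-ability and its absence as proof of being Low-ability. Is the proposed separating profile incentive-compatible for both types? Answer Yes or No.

Under these beliefs, the certificate earns wage 35 and no certificate earns wage 25.
High-ability: the certificate nets 35 − 2 = 33; no certificate nets 25. High-ability prefers the certificate.
Low-ability: the certificate nets 35 − 7 = 28; no certificate nets 25. Low-ability would deviate to the certificate.
Low-ability has a profitable deviation, so the profile is not an equilibrium.

No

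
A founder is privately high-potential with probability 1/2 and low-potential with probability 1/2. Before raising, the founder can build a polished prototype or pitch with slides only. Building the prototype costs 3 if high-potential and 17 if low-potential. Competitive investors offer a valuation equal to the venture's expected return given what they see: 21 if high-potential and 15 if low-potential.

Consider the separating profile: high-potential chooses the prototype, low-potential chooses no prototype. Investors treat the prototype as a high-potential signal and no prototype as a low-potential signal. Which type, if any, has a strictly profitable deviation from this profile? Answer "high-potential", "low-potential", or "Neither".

Neither

The prototype pays 21; no prototype pays 15.
high-potential: assigned the prototype, nets 21 − 3 = 18; deviating to no prototype nets 15.
low-potential: assigned no prototype, nets 15; deviating to the prototype nets 21 − 17 = 4.
Both types strictly prefer their assigned action; no profitable deviation.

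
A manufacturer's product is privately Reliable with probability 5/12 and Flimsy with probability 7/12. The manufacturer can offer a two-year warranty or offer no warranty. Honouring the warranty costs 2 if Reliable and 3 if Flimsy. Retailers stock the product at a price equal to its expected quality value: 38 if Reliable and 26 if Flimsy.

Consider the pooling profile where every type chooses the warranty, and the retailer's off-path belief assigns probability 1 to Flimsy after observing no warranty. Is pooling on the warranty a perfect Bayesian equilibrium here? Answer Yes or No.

Yes

On path, the retailer holds the prior and pays 5/12·38 + 7/12·26 = 31. Off path (no warranty), believing Flimsy, it pays 26.
Reliable: the warranty nets 31 − 2 = 29; no warranty nets 26. Reliable stays.
Flimsy: the warranty nets 31 − 3 = 28; no warranty nets 26. Flimsy stays.
No type deviates, so pooling is sustained.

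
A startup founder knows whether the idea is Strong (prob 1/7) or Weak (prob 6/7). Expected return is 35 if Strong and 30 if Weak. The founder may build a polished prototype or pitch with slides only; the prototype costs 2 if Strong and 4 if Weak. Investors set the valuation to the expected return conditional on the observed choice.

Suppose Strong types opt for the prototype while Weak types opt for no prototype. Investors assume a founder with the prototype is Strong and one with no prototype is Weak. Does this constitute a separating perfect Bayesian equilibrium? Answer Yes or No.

No

Under these beliefs, the prototype earns valuation 35 and no prototype earns valuation 30.
Strong: the prototype nets 35 − 2 = 33; no prototype nets 30. Strong prefers the prototype.
Weak: the prototype nets 35 − 4 = 31; no prototype nets 30. Weak would deviate to the prototype.
Weak has a profitable deviation, so the profile is not an equilibrium.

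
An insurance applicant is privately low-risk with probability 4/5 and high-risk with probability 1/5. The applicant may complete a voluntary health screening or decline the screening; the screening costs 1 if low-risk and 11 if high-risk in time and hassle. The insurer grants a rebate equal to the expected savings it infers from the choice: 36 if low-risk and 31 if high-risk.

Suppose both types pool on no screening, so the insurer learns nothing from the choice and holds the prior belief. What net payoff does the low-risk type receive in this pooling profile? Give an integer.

35

Pooled rebate = 4/5·36 + 1/5·31 = 35.
low-risk pays no cost for no screening, so net payoff = 35.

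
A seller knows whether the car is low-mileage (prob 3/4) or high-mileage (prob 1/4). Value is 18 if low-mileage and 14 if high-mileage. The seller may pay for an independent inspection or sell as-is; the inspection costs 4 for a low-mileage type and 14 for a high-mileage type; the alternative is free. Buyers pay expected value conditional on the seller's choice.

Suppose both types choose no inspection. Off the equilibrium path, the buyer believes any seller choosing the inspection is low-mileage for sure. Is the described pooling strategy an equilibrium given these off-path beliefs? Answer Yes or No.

Yes

On path, the buyer holds the prior and pays 3/4·18 + 1/4·14 = 17. Off path (the inspection), believing low-mileage, it pays 18.
low-mileage: no inspection nets 17; the inspection nets 18 − 4 = 14. low-mileage stays.
high-mileage: no inspection nets 17; the inspection nets 18 − 14 = 4. high-mileage stays.
No type deviates, so pooling is sustained.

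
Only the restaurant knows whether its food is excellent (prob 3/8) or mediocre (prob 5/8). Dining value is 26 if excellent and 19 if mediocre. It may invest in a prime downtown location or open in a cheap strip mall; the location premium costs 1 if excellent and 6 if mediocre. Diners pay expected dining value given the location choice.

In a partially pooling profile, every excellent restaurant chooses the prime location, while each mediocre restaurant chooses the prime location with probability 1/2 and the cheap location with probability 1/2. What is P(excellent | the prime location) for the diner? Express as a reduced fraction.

P(the prime location) = (3/8)·1 + (5/8)·(1/2) = 11/16.
By Bayes' rule, P(excellent | the prime location) = (3/8) / (11/16) = 6/11.

6/11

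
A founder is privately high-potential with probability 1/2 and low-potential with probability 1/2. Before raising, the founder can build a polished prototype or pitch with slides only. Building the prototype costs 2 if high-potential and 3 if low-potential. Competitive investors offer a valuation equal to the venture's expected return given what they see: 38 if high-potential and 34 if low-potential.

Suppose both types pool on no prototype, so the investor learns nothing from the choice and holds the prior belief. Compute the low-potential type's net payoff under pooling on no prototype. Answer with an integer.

36

Pooled valuation = 1/2·38 + 1/2·34 = 36.
low-potential pays no cost for no prototype, so net payoff = 36.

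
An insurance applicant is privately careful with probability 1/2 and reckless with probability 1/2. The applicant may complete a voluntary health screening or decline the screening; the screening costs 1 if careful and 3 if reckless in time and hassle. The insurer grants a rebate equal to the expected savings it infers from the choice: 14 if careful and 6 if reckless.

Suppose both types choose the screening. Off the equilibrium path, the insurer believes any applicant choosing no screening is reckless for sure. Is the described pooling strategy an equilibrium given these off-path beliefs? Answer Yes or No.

Yes

On path, the insurer holds the prior and pays 1/2·14 + 1/2·6 = 10. Off path (no screening), believing reckless, it pays 6.
careful: the screening nets 10 − 1 = 9; no screening nets 6. careful stays.
reckless: the screening nets 10 − 3 = 7; no screening nets 6. reckless stays.
No type deviates, so pooling is sustained.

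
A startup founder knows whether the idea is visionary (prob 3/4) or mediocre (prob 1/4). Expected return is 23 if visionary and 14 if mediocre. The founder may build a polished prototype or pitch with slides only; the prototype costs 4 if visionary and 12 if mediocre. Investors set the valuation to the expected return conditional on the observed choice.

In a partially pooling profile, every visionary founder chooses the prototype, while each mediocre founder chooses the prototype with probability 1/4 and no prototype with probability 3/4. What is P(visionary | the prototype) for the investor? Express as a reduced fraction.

12/13

P(the prototype) = (3/4)·1 + (1/4)·(1/4) = 13/16.
By Bayes' rule, P(visionary | the prototype) = (3/4) / (13/16) = 12/13.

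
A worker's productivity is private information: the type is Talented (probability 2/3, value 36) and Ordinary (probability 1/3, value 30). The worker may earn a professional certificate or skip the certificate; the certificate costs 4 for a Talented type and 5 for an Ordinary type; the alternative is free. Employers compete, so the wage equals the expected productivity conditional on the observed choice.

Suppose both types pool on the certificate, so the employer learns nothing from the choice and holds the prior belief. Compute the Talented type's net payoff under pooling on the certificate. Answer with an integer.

30

Pooled wage = 2/3·36 + 1/3·30 = 34.
Talented pays cost 4 for the certificate, so net payoff = 34 − 4 = 30.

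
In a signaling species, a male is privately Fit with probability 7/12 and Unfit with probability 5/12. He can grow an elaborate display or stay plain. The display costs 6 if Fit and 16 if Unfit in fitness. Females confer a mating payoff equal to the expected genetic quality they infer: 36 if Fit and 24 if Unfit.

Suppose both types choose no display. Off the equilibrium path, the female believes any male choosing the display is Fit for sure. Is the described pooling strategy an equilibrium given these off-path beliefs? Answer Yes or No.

Yes

On path, the female holds the prior and pays 7/12·36 + 5/12·24 = 31. Off path (the display), believing Fit, it pays 36.
Fit: no display nets 31; the display nets 36 − 6 = 30. Fit stays.
Unfit: no display nets 31; the display nets 36 − 16 = 20. Unfit stays.
No type deviates, so pooling is sustained.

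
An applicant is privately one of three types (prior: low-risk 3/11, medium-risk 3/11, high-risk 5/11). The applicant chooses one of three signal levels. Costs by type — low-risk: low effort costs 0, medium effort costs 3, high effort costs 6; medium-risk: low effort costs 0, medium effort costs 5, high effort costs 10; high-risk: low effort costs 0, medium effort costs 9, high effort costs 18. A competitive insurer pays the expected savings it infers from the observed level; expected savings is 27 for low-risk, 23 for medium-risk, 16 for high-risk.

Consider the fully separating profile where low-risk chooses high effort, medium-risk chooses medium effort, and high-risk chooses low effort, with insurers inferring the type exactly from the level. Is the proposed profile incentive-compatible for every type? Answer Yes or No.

Yes

Separating rebates: high effort → 27, medium effort → 23, low effort → 16.
low-risk (assigned high effort): low effort: 16 − 0 = 16; medium effort: 23 − 3 = 20; high effort: 27 − 6 = 21. low-risk stays.
medium-risk (assigned medium effort): low effort: 16 − 0 = 16; medium effort: 23 − 5 = 18; high effort: 27 − 10 = 17. medium-risk stays.
high-risk (assigned low effort): low effort: 16 − 0 = 16; medium effort: 23 − 9 = 14; high effort: 27 − 18 = 9. high-risk stays.
Every type prefers its assigned level; separation holds.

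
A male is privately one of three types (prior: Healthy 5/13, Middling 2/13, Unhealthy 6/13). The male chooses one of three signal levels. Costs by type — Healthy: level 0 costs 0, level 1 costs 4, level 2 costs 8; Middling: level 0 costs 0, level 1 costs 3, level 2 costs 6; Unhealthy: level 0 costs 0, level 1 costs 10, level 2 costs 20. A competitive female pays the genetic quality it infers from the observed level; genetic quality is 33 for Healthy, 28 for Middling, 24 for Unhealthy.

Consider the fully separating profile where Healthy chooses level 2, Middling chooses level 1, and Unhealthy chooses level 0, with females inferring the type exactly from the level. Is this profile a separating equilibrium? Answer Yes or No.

Separating mating payoffs: level 2 → 33, level 1 → 28, level 0 → 24.
Healthy (assigned level 2): level 0: 24 − 0 = 24; level 1: 28 − 4 = 24; level 2: 33 − 8 = 25. Healthy stays.
Middling (assigned level 1): level 0: 24 − 0 = 24; level 1: 28 − 3 = 25; level 2: 33 − 6 = 27. Middling prefers level 2.
Unhealthy (assigned level 0): level 0: 24 − 0 = 24; level 1: 28 − 10 = 18; level 2: 33 − 20 = 13. Unhealthy stays.
At least one type deviates; the separating profile fails.

No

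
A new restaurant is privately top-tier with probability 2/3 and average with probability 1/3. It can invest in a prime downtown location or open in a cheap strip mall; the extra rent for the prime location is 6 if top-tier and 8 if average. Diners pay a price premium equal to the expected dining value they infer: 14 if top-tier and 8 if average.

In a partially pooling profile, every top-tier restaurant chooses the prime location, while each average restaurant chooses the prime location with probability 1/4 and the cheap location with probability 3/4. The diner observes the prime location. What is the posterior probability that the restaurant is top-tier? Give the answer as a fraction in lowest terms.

8/9

P(the prime location) = (2/3)·1 + (1/3)·(1/4) = 3/4.
By Bayes' rule, P(top-tier | the prime location) = (2/3) / (3/4) = 8/9.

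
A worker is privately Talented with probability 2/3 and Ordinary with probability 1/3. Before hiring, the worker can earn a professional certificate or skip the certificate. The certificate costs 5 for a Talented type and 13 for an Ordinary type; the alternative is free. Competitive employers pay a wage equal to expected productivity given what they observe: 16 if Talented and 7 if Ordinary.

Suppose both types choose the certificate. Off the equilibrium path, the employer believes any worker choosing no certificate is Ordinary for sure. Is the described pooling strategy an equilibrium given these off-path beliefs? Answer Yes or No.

On path, the employer holds the prior and pays 2/3·16 + 1/3·7 = 13. Off path (no certificate), believing Ordinary, it pays 7.
Talented: the certificate nets 13 − 5 = 8; no certificate nets 7. Talented stays.
Ordinary: the certificate nets 13 − 13 = 0; no certificate nets 7. Ordinary would deviate.
A type deviates, so pooling fails.

No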